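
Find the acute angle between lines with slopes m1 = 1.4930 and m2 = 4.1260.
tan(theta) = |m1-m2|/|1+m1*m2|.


m1-m2 = -2.633
1+m1*m2 = 7.160118
tan(theta) = |-2.633/7.160118| = 0.367731
theta = arctan(|-2.633/7.160118|) = 20.1901 degrees (acute angle)

20.1901 degrees


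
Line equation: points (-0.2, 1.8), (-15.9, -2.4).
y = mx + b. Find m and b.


m = (-4.2)/(-15.7) = 0.2675
b = y1 - m*x1 = 1.8 - (-4.2*(-0.2))/(-15.7) = 1.8 + 0.0535 = 1.8535

y = 0.2675x + 1.8535


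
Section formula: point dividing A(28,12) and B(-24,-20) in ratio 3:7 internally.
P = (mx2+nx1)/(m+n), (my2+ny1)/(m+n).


Px = (3*(-24) + 7*28)/10 = 124/10 = 12.4000
Py = (3*(-20) + 7*12)/10 = 24/10 = 2.4000

P = (12.4000, 2.4000)


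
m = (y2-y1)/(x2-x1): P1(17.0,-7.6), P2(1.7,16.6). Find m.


dy = 16.6 + 7.6 = 24.2
dx = 1.7 - 17.0 = -15.3
m = 24.2/(-15.3) = -1.5817

m = -1.5817


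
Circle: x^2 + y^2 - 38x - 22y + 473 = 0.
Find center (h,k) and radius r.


h = -D/2 = 38/2 = 19
k = -E/2 = 22/2 = 11
r^2 = h^2 + k^2 - F = 361 + 121 - 473 = 9
r = 3

Center (19, 11), radius = 3


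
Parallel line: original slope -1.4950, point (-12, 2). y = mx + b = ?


Parallel lines have equal slopes.
m2 = -1.4950
b2 = 2 + 1.4950*(-12) = -15.9400

y = -1.4950x - 15.9400


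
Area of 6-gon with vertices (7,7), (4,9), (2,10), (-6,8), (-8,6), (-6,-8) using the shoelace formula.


sum(xi*y_{i+1}) = 7*9 + 4*10 + 2*8 - 6*6 - 8*(-8) - 6*7 = 105
sum(yi*x_{i+1}) = 7*4 + 9*2 + 10*(-6) + 8*(-8) + 6*(-6) - 8*7 = -170
Area = |105 + 170|/2 = 275/2 = 137.5000

137.5000 sq units


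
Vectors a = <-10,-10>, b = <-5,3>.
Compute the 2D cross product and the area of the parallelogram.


cross = -10*3 + 10*(-5) = -30 - 50 = -80
Parallelogram area = |-80| = 80

cross = -80, parallelogram area = 80


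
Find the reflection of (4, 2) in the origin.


Reflection rule for origin: (-x, -y)
(4, 2) -> (-4, -2)

(-4, -2)


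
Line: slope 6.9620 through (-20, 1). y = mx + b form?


y - 1 = 6.9620(x + 20)
y = 6.9620x + 1 - 6.9620*(-20)
y = 6.9620x + 140.2400

y = 6.9620x + 140.2400


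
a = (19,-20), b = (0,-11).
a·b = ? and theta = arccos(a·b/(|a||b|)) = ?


a·b = 19*0 - 20*(-11) = 0 + 220 = 220
|a| = sqrt(361+400) = 27.5862
|b| = sqrt(0+121) = 11.0000
cos(theta) = 220/(sqrt(761)*sqrt(121)) = 220/sqrt(92081) = 0.724999
theta = arccos(220/sqrt(92081)) = 43.5312 degrees

a·b = 220, theta = 43.5312 deg


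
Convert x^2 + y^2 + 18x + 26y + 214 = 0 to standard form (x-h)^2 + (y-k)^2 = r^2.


h = -D/2 = -18/2 = -9
k = -E/2 = -26/2 = -13
r^2 = h^2 + k^2 - F = 81 + 169 - 214 = 36
r = 6

Center (-9, -13), radius = 6


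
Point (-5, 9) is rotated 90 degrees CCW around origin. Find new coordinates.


cos(90) = 0, sin(90) = 1
x' = -5*0 - 9*1 = -9
y' = -5*1 + 9*0 = -5

(-9, -5)


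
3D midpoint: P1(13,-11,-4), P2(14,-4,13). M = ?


Mx = (13+14)/2 = 13.5000
My = (-11- 4)/2 = -7.5000
Mz = (-4+13)/2 = 4.5000

M = (13.5000, -7.5000, 4.5000)


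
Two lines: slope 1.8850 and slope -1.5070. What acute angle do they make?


m1-m2 = 3.392
1+m1*m2 = -1.840695
tan(theta) = |3.392/(-1.840695)| = 1.842782
theta = arctan(|3.392/(-1.840695)|) = 61.5132 degrees (acute angle)

61.5132 degrees


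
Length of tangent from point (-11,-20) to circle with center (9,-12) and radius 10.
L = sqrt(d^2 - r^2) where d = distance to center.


d = sqrt((-11-9)^2 + (-20+ 12)^2) = sqrt(400+64) = 21.5407
L = sqrt(464.0000 - 100) = sqrt(364.0000) = 19.0788

19.0788


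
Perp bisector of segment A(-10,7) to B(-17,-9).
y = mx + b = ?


Midpoint = (-13.5, -1)
Slope of AB = dy/dx = -16/(-7) = 2.2857
Perp slope = -dx/dy = -7/16 = -0.4375
b = My - (perp slope)*Mx = -1 + (-7*(-13.5))/(-16) = -1 - 5.9062 = -6.9062

y = -0.4375x - 6.9062


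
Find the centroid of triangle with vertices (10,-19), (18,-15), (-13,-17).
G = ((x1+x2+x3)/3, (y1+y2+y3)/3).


Gx = (10+18- 13)/3 = 15/3 = 5.0000
Gy = (-19- 15- 17)/3 = -51/3 = -17.0000

G = (5.0000, -17.0000)


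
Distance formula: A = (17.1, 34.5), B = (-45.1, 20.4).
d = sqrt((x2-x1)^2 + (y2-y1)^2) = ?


dx = -45.1 - 17.1 = -62.2
dy = 20.4 - 34.5 = -14.1
d = sqrt(3868.84 + 198.81) = sqrt(4067.65) = 63.7781

63.7781


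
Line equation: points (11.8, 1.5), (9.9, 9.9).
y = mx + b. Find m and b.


m = (8.4)/(-1.9) = -4.4211
b = y1 - m*x1 = 1.5 - (8.4*11.8)/(-1.9) = 1.5 + 52.1684 = 53.6684

y = -4.4211x + 53.6684


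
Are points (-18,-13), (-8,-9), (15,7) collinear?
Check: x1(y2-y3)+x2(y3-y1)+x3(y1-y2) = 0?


-18*(-9-7) - 8*(7+ 13) + 15*(-13+ 9)
= 288 - 160 - 60 = 68

No, not collinear (determinant = 68)


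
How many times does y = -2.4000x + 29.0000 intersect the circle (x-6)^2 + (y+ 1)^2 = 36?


Substitute y = -2.4000x + 29.0000: (x-6)^2 + (-2.4000x+29.0000+ 1)^2 = 36
Expand to Ax^2 + Bx + C = 0, where b-k = 30
A = 1+m^2 = 6.76
B = 2(m(b-k) - h) = 2(-2.4000*30 - 6) = -156
C = h^2 + (b-k)^2 - r^2 = 36 + 900 - 36 = 900
disc = B^2-4AC = 24336.0000 - 24336.0000 = 0
disc = 0

1 intersection point (tangent)


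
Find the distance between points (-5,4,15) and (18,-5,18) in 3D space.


dx=23, dy=-9, dz=3
d = sqrt(529+81+9) = sqrt(619) = 24.8797

24.8797


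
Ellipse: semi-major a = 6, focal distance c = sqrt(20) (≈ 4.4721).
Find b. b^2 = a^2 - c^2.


b^2 = 6^2 - (sqrt(20))^2 = 36 - 20 = 16
b = sqrt(16) = 4

b = 4


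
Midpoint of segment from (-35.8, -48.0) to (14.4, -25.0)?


Mx = (-35.8 + 14.4)/2 = -21.4/2 = -10.7000
My = (-48.0 - 25.0)/2 = -73.0/2 = -36.5000

(-10.7000, -36.5000)


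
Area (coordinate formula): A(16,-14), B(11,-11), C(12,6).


16*(-11-6) = -272
11*(6+ 14) = 220
12*(-14+ 11) = -36
sum = -88
Area = |-88|/2 = 44.0000

44.0000 sq units


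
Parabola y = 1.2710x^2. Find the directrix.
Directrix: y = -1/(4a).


a = 1.2710
1/(4a) = 0.1967
directrix: y = -0.1967 = -0.1967

y = -0.1967


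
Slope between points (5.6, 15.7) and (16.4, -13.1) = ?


dy = -13.1 - 15.7 = -28.8
dx = 16.4 - 5.6 = 10.8
m = -28.8/10.8 = -2.6667

m = -2.6667


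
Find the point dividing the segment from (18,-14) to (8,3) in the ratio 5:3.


Px = (5*8 + 3*18)/8 = 94/8 = 11.7500
Py = (5*3 + 3*(-14))/8 = -27/8 = -3.3750

P = (11.7500, -3.3750)


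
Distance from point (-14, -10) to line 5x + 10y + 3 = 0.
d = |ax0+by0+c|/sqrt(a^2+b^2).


|5*(-14) + 10*(-10) + 3| = |-167| = 167
sqrt(25 + 100) = sqrt(125) = 11.1803
d = 167/sqrt(125) = 14.9369

14.9369


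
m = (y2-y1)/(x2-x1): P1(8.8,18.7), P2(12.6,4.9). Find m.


dy = 4.9 - 18.7 = -13.8
dx = 12.6 - 8.8 = 3.8
m = -13.8/3.8 = -3.6316

m = -3.6316


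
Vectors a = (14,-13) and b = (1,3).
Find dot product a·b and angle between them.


a·b = 14*1 - 13*3 = 14 - 39 = -25
|a| = sqrt(196+169) = 19.1050
|b| = sqrt(1+9) = 3.1623
cos(theta) = -25/(sqrt(365)*sqrt(10)) = -25/sqrt(3650) = -0.413803
theta = arccos(-25/sqrt(3650)) = 114.4440 degrees

a·b = -25, theta = 114.4440 deg


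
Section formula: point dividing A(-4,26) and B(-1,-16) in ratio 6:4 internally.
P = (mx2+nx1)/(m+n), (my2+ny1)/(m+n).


Px = (6*(-1) + 4*(-4))/10 = -22/10 = -2.2000
Py = (6*(-16) + 4*26)/10 = 8/10 = 0.8000

P = (-2.2000, 0.8000)


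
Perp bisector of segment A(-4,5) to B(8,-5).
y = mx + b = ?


Midpoint = (2, 0)
Slope of AB = dy/dx = -10/12 = -0.8333
Perp slope = -dx/dy = 12/10 = 1.2000
b = My - (perp slope)*Mx = 0 + (12*2)/(-10) = 0 - 2.4000 = -2.4000

y = 1.2000x - 2.4000


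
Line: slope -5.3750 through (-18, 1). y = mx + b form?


y - 1 = -5.3750(x + 18)
y = -5.3750x + 1 + 5.3750*(-18)
y = -5.3750x - 95.7500

y = -5.3750x - 95.7500


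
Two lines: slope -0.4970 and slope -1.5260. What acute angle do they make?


m1-m2 = 1.029
1+m1*m2 = 1.758422
tan(theta) = |1.029/1.758422| = 0.585184
theta = arctan(|1.029/1.758422|) = 30.3355 degrees (acute angle)

30.3355 degrees


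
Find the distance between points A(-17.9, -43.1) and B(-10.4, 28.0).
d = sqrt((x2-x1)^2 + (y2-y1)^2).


dx = -10.4 + 17.9 = 7.5
dy = 28.0 + 43.1 = 71.1
d = sqrt(56.25 + 5055.21) = sqrt(5111.46) = 71.4945

71.4945


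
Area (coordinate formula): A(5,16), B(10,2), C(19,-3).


5*(2+ 3) = 25
10*(-3-16) = -190
19*(16-2) = 266
sum = 101
Area = |101|/2 = 50.5000

50.5000 sq units


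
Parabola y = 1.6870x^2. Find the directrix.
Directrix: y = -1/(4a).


a = 1.6870
1/(4a) = 0.1482
directrix: y = -0.1482 = -0.1482

y = -0.1482


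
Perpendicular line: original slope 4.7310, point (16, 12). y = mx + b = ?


Perpendicular slope = -1/m1 = -1/4.7310 = -0.2114
b2 = y0 - m2*x0 = 12 + 16/4.7310 = 12 + 3.3819 = 15.3819

y = -0.2114x + 15.3819


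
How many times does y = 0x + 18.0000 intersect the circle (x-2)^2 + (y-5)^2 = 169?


Substitute y = 0x + 18.0000: (x-2)^2 + (0x+18.0000-5)^2 = 169
Expand to Ax^2 + Bx + C = 0, where b-k = 13
A = 1+m^2 = 1
B = 2(m(b-k) - h) = 2(0*13 - 2) = -4
C = h^2 + (b-k)^2 - r^2 = 4 + 169 - 169 = 4
disc = B^2-4AC = 16.0000 - 16.0000 = 0
disc = 0

1 intersection point (tangent)


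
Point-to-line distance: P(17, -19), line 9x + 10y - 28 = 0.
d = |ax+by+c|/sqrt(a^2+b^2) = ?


|9*17 + 10*(-19) - 28| = |-65| = 65
sqrt(81 + 100) = sqrt(181) = 13.4536
d = 65/sqrt(181) = 4.8314

4.8314


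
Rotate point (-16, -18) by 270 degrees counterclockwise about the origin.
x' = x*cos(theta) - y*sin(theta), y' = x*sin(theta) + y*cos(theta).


cos(270) = 0, sin(270) = -1
x' = -16*0 + 18*(-1) = -18
y' = -16*(-1) - 18*0 = 16

(-18, 16)


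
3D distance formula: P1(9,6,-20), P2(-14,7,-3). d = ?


dx=-23, dy=1, dz=17
d = sqrt(529+1+289) = sqrt(819) = 28.6182

28.6182


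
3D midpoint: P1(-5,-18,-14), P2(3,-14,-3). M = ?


Mx = (-5+3)/2 = -1.0000
My = (-18- 14)/2 = -16.0000
Mz = (-14- 3)/2 = -8.5000

M = (-1.0000, -16.0000, -8.5000)


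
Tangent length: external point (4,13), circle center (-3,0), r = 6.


d = sqrt((4+ 3)^2 + (13-0)^2) = sqrt(49+169) = 14.7648
L = sqrt(218.0000 - 36) = sqrt(182.0000) = 13.4907

13.4907


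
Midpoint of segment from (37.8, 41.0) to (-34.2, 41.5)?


Mx = (37.8 - 34.2)/2 = 3.6/2 = 1.8000
My = (41.0 + 41.5)/2 = 82.5/2 = 41.2500

(1.8000, 41.2500)


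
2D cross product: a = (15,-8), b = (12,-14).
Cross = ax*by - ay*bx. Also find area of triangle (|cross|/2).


cross = 15*(-14) + 8*12 = -210 + 96 = -114
Triangle area = |-114|/2 = 114/2 = 57.0000

cross = -114, triangle area = 57.0000


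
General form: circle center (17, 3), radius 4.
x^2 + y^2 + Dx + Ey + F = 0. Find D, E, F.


(x-17)^2 + (y-3)^2 = 4^2
D = -2h = -34, E = -2k = -6
F = h^2+k^2-r^2 = 289+9-16 = 282

D = -34, E = -6, F = 282


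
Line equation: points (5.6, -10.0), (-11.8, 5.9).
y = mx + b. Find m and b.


m = (15.9)/(-17.4) = -0.9138
b = y1 - m*x1 = -10.0 - (15.9*5.6)/(-17.4) = -10.0 + 5.1172 = -4.8828

y = -0.9138x - 4.8828


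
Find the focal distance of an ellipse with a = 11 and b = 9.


c^2 = 11^2 - 9^2 = 121 - 81 = 40
c = sqrt(40) = 6.3246

c = 6.3246


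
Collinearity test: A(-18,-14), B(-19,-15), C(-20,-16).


-18*(-15+ 16) - 19*(-16+ 14) - 20*(-14+ 15)
= -18 + 38 - 20 = 0

Yes, collinear (determinant = 0)


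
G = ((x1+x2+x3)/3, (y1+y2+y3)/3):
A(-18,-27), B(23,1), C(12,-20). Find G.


Gx = (-18+23+12)/3 = 17/3 = 5.6667
Gy = (-27+1- 20)/3 = -46/3 = -15.3333

G = (5.6667, -15.3333)


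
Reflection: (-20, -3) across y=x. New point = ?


Reflection rule for y=x: (y, x)
(-20, -3) -> (-3, -20)

(-3, -20)


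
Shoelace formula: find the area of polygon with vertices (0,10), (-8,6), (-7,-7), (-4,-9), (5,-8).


sum(xi*y_{i+1}) = 0*6 - 8*(-7) - 7*(-9) - 4*(-8) + 5*10 = 201
sum(yi*x_{i+1}) = 10*(-8) + 6*(-7) - 7*(-4) - 9*5 - 8*0 = -139
Area = |201 + 139|/2 = 340/2 = 170.0000

170.0000 sq units


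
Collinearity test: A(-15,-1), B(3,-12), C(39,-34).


-15*(-12+ 34) + 3*(-34+ 1) + 39*(-1+ 12)
= -330 - 99 + 429 = 0

Yes, collinear (determinant = 0)


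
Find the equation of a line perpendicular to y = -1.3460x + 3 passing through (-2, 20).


Perpendicular slope = -1/m1 = -1/(-1.3460) = 0.7429
b2 = y0 - m2*x0 = 20 - 2/(-1.3460) = 20 + 1.4859 = 21.4859

y = 0.7429x + 21.4859


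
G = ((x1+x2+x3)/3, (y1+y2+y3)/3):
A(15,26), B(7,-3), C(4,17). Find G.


Gx = (15+7+4)/3 = 26/3 = 8.6667
Gy = (26- 3+17)/3 = 40/3 = 13.3333

G = (8.6667, 13.3333)


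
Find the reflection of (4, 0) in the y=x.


Reflection rule for y=x: (y, x)
(4, 0) -> (0, 4)

(0, 4)


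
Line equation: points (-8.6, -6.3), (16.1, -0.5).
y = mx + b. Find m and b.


m = (5.8)/(24.7) = 0.2348
b = y1 - m*x1 = -6.3 - (5.8*(-8.6))/(24.7) = -6.3 + 2.0194 = -4.2806

y = 0.2348x - 4.2806


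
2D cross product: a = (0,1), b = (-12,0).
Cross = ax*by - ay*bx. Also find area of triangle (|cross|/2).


cross = 0*0 - 1*(-12) = 0 + 12 = 12
Triangle area = |12|/2 = 12/2 = 6.0000

cross = 12, triangle area = 6.0000


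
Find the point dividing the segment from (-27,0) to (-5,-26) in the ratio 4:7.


Px = (4*(-5) + 7*(-27))/11 = -209/11 = -19.0000
Py = (4*(-26) + 7*0)/11 = -104/11 = -9.4545

P = (-19.0000, -9.4545)


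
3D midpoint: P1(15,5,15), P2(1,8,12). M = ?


Mx = (15+1)/2 = 8.0000
My = (5+8)/2 = 6.5000
Mz = (15+12)/2 = 13.5000

M = (8.0000, 6.5000, 13.5000)


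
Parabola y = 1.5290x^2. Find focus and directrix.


a = 1.5290
1/(4a) = 0.1635
Focus = (0, 0.1635)
Directrix: y = -0.1635

Focus = (0, 0.1635), Directrix: y = -0.1635


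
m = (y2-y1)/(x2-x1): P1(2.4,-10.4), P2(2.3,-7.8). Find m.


dy = -7.8 + 10.4 = 2.6
dx = 2.3 - 2.4 = -0.1
m = 2.6/(-0.1) = -26.0000

m = -26.0000


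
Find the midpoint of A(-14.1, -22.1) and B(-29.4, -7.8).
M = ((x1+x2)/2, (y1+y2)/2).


Mx = (-14.1 - 29.4)/2 = -43.5/2 = -21.7500
My = (-22.1 - 7.8)/2 = -29.9/2 = -14.9500

(-21.7500, -14.9500)


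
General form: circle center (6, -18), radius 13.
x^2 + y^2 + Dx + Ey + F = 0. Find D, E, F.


(x-6)^2 + (y+ 18)^2 = 13^2
D = -2h = -12, E = -2k = 36
F = h^2+k^2-r^2 = 36+324-169 = 191

D = -12, E = 36, F = 191


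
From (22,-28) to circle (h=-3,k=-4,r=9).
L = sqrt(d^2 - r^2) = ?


d = sqrt((22+ 3)^2 + (-28+ 4)^2) = sqrt(625+576) = 34.6554
L = sqrt(1201.0000 - 81) = sqrt(1120.0000) = 33.4664

33.4664


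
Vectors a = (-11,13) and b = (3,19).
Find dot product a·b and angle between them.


a·b = -11*3 + 13*19 = -33 + 247 = 214
|a| = sqrt(121+169) = 17.0294
|b| = sqrt(9+361) = 19.2354
cos(theta) = 214/(sqrt(290)*sqrt(370)) = 214/sqrt(107300) = 0.653302
theta = arccos(214/sqrt(107300)) = 49.2090 degrees

a·b = 214, theta = 49.2090 deg


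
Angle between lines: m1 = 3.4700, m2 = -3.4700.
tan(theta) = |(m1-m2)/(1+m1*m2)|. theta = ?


m1-m2 = 6.94
1+m1*m2 = -11.0409
tan(theta) = |6.94/(-11.0409)| = 0.628572
theta = arctan(|6.94/(-11.0409)|) = 32.1523 degrees (acute angle)

32.1523 degrees


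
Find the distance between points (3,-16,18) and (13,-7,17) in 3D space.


dx=10, dy=9, dz=-1
d = sqrt(100+81+1) = sqrt(182) = 13.4907

13.4907


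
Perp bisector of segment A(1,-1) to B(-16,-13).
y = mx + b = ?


Midpoint = (-7.5, -7)
Slope of AB = dy/dx = -12/(-17) = 0.7059
Perp slope = -dx/dy = -17/12 = -1.4167
b = My - (perp slope)*Mx = -7 + (-17*(-7.5))/(-12) = -7 - 10.6250 = -17.6250

y = -1.4167x - 17.6250


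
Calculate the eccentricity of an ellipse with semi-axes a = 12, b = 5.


c = sqrt(144-25) = sqrt(119) = 10.9087
e = c/a = sqrt(119)/12 = 0.9091

e = 0.9091


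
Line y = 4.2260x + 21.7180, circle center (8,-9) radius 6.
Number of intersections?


Substitute y = 4.2260x + 21.7180: (x-8)^2 + (4.2260x+21.7180+ 9)^2 = 36
Expand to Ax^2 + Bx + C = 0, where b-k = 30.718
A = 1+m^2 = 18.859076
B = 2(m(b-k) - h) = 2(4.2260*30.718 - 8) = 243.628536
C = h^2 + (b-k)^2 - r^2 = 64 + 943.595524 - 36 = 971.595524
disc = B^2-4AC = 59354.8636 - 73293.5753 = -13938.7117
disc < 0

0 intersection points


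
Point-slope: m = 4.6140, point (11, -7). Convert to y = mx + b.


y + 7 = 4.6140(x - 11)
y = 4.6140x - 7 - 4.6140*11
y = 4.6140x - 57.7540

y = 4.6140x - 57.7540


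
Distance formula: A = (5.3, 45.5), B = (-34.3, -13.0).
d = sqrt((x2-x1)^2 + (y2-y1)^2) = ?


dx = -34.3 - 5.3 = -39.6
dy = -13.0 - 45.5 = -58.5
d = sqrt(1568.16 + 3422.25) = sqrt(4990.41) = 70.6428

70.6428


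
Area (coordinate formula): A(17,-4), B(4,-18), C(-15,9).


17*(-18-9) = -459
4*(9+ 4) = 52
-15*(-4+ 18) = -210
sum = -617
Area = |-617|/2 = 308.5000

308.5000 sq units


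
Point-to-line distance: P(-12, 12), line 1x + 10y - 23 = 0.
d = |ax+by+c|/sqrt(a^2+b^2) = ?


|1*(-12) + 10*12 - 23| = |85| = 85
sqrt(1 + 100) = sqrt(101) = 10.0499
d = 85/sqrt(101) = 8.4578

8.4578


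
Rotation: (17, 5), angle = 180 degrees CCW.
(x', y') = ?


cos(180) = -1, sin(180) = 0
x' = 17*(-1) - 5*0 = -17
y' = 17*0 + 5*(-1) = -5

(-17, -5)


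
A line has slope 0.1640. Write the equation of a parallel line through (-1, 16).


Parallel lines have equal slopes.
m2 = 0.1640
b2 = 16 - 0.1640*(-1) = 16.1640

y = 0.1640x + 16.1640


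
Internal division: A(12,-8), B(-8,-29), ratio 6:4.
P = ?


Px = (6*(-8) + 4*12)/10 = 0/10 = 0
Py = (6*(-29) + 4*(-8))/10 = -206/10 = -20.6000

P = (0, -20.6000)


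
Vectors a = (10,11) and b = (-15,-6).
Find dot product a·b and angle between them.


a·b = 10*(-15) + 11*(-6) = -150 - 66 = -216
|a| = sqrt(100+121) = 14.8661
|b| = sqrt(225+36) = 16.1555
cos(theta) = -216/(sqrt(221)*sqrt(261)) = -216/sqrt(57681) = -0.899368
theta = arccos(-216/sqrt(57681)) = 154.0751 degrees

a·b = -216, theta = 154.0751 deg


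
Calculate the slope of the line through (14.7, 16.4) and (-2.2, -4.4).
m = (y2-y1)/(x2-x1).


dy = -4.4 - 16.4 = -20.8
dx = -2.2 - 14.7 = -16.9
m = -20.8/(-16.9) = 1.2308

m = 1.2308


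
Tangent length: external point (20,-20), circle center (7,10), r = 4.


d = sqrt((20-7)^2 + (-20-10)^2) = sqrt(169+900) = 32.6956
L = sqrt(1069.0000 - 16) = sqrt(1053.0000) = 32.4500

32.4500


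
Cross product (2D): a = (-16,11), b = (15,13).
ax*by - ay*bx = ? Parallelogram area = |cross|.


cross = -16*13 - 11*15 = -208 - 165 = -373
Parallelogram area = |-373| = 373

cross = -373, parallelogram area = 373


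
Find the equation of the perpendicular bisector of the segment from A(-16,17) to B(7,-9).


Midpoint = (-4.5, 4)
Slope of AB = dy/dx = -26/23 = -1.1304
Perp slope = -dx/dy = 23/26 = 0.8846
b = My - (perp slope)*Mx = 4 + (23*(-4.5))/(-26) = 4 + 3.9808 = 7.9808

y = 0.8846x + 7.9808


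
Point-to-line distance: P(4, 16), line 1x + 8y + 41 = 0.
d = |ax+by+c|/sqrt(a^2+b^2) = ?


|1*4 + 8*16 + 41| = |173| = 173
sqrt(1 + 64) = sqrt(65) = 8.0623
d = 173/sqrt(65) = 21.4580

21.4580


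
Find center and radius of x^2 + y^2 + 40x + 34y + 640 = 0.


h = -D/2 = -40/2 = -20
k = -E/2 = -34/2 = -17
r^2 = h^2 + k^2 - F = 400 + 289 - 640 = 49
r = 7

Center (-20, -17), radius = 7


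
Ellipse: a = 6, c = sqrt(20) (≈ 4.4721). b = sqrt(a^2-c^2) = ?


b^2 = 6^2 - (sqrt(20))^2 = 36 - 20 = 16
b = sqrt(16) = 4

b = 4


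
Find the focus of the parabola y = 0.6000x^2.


a = 0.6000
4a = 2.4000
focus = (0, 1/2.4000) = (0, 0.4167)

Focus = (0, 0.4167)


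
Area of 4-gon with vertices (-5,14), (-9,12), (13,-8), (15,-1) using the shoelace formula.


sum(xi*y_{i+1}) = -5*12 - 9*(-8) + 13*(-1) + 15*14 = 209
sum(yi*x_{i+1}) = 14*(-9) + 12*13 - 8*15 - 1*(-5) = -85
Area = |209 + 85|/2 = 294/2 = 147.0000

147.0000 sq units


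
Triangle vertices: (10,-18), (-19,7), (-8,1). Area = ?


10*(7-1) = 60
-19*(1+ 18) = -361
-8*(-18-7) = 200
sum = -101
Area = |-101|/2 = 50.5000

50.5000 sq units


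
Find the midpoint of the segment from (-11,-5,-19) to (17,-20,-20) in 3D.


Mx = (-11+17)/2 = 3.0000
My = (-5- 20)/2 = -12.5000
Mz = (-19- 20)/2 = -19.5000

M = (3.0000, -12.5000, -19.5000)


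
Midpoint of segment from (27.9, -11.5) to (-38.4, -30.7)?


Mx = (27.9 - 38.4)/2 = -10.5/2 = -5.2500
My = (-11.5 - 30.7)/2 = -42.2/2 = -21.1000

(-5.2500, -21.1000)


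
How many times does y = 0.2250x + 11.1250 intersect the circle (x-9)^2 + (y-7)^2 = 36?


Substitute y = 0.2250x + 11.1250: (x-9)^2 + (0.2250x+11.1250-7)^2 = 36
Expand to Ax^2 + Bx + C = 0, where b-k = 4.125
A = 1+m^2 = 1.050625
B = 2(m(b-k) - h) = 2(0.2250*4.125 - 9) = -16.14375
C = h^2 + (b-k)^2 - r^2 = 81 + 17.015625 - 36 = 62.015625
disc = B^2-4AC = 260.6207 - 260.6207 = 0
disc = 0

1 intersection point (tangent)


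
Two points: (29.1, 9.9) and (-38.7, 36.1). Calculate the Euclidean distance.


dx = -38.7 - 29.1 = -67.8
dy = 36.1 - 9.9 = 26.2
d = sqrt(4596.84 + 686.44) = sqrt(5283.28) = 72.6862

72.6862


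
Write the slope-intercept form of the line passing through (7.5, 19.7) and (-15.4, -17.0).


m = (-36.7)/(-22.9) = 1.6026
b = y1 - m*x1 = 19.7 - (-36.7*7.5)/(-22.9) = 19.7 - 12.0197 = 7.6803

y = 1.6026x + 7.6803


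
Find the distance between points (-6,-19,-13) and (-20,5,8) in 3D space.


dx=-14, dy=24, dz=21
d = sqrt(196+576+441) = sqrt(1213) = 34.8281

34.8281


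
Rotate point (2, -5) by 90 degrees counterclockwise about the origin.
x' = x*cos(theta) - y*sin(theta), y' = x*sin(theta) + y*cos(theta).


cos(90) = 0, sin(90) = 1
x' = 2*0 + 5*1 = 5
y' = 2*1 - 5*0 = 2

(5, 2)


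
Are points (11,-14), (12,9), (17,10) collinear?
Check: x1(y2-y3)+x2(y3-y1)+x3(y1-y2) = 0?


11*(9-10) + 12*(10+ 14) + 17*(-14-9)
= -11 + 288 - 391 = -114

No, not collinear (determinant = -114)


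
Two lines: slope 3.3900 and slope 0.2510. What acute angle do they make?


m1-m2 = 3.139
1+m1*m2 = 1.85089
tan(theta) = |3.139/1.85089| = 1.695941
theta = arctan(|3.139/1.85089|) = 59.4746 degrees (acute angle)

59.4746 degrees


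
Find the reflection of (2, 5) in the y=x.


Reflection rule for y=x: (y, x)
(2, 5) -> (5, 2)

(5, 2)


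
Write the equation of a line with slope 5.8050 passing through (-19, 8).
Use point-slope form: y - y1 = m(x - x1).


y - 8 = 5.8050(x + 19)
y = 5.8050x + 8 - 5.8050*(-19)
y = 5.8050x + 118.2950

y = 5.8050x + 118.2950


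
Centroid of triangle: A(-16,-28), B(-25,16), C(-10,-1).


Gx = (-16- 25- 10)/3 = -51/3 = -17.0000
Gy = (-28+16- 1)/3 = -13/3 = -4.3333

G = (-17.0000, -4.3333)


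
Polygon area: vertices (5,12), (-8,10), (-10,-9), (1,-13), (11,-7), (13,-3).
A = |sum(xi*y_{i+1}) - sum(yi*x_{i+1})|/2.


sum(xi*y_{i+1}) = 5*10 - 8*(-9) - 10*(-13) + 1*(-7) + 11*(-3) + 13*12 = 368
sum(yi*x_{i+1}) = 12*(-8) + 10*(-10) - 9*1 - 13*11 - 7*13 - 3*5 = -454
Area = |368 + 454|/2 = 822/2 = 411.0000

411.0000 sq units


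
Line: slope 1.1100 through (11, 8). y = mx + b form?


y - 8 = 1.1100(x - 11)
y = 1.1100x + 8 - 1.1100*11
y = 1.1100x - 4.2100

y = 1.1100x - 4.2100


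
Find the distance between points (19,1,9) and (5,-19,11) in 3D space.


dx=-14, dy=-20, dz=2
d = sqrt(196+400+4) = sqrt(600) = 24.4949

24.4949


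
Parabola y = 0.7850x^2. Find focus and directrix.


a = 0.7850
1/(4a) = 0.3185
Focus = (0, 0.3185)
Directrix: y = -0.3185

Focus = (0, 0.3185), Directrix: y = -0.3185


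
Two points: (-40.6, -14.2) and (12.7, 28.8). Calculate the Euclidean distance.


dx = 12.7 + 40.6 = 53.3
dy = 28.8 + 14.2 = 43.0
d = sqrt(2840.89 + 1849.0) = sqrt(4689.89) = 68.4828

68.4828


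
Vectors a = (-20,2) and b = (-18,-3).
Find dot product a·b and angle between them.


a·b = -20*(-18) + 2*(-3) = 360 - 6 = 354
|a| = sqrt(400+4) = 20.0998
|b| = sqrt(324+9) = 18.2483
cos(theta) = 354/(sqrt(404)*sqrt(333)) = 354/sqrt(134532) = 0.965140
theta = arccos(354/sqrt(134532)) = 15.1729 degrees

a·b = 354, theta = 15.1729 deg


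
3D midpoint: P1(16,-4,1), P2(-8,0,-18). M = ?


Mx = (16- 8)/2 = 4.0000
My = (-4+0)/2 = -2.0000
Mz = (1- 18)/2 = -8.5000

M = (4.0000, -2.0000, -8.5000)


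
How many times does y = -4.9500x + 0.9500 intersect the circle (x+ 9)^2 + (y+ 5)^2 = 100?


Substitute y = -4.9500x + 0.9500: (x+ 9)^2 + (-4.9500x+0.9500+ 5)^2 = 100
Expand to Ax^2 + Bx + C = 0, where b-k = 5.95
A = 1+m^2 = 25.5025
B = 2(m(b-k) - h) = 2(-4.9500*5.95 + 9) = -40.905
C = h^2 + (b-k)^2 - r^2 = 81 + 35.4025 - 100 = 16.4025
disc = B^2-4AC = 1673.2190 - 1673.2190 = 0
disc = 0

1 intersection point (tangent)


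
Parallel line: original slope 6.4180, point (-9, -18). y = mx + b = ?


Parallel lines have equal slopes.
m2 = 6.4180
b2 = -18 - 6.4180*(-9) = 39.7620

y = 6.4180x + 39.7620


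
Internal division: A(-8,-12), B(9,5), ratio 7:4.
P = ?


Px = (7*9 + 4*(-8))/11 = 31/11 = 2.8182
Py = (7*5 + 4*(-12))/11 = -13/11 = -1.1818

P = (2.8182, -1.1818)


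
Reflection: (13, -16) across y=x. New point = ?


Reflection rule for y=x: (y, x)
(13, -16) -> (-16, 13)

(-16, 13)


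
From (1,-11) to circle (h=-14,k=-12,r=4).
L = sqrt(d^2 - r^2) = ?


d = sqrt((1+ 14)^2 + (-11+ 12)^2) = sqrt(225+1) = 15.0333
L = sqrt(226.0000 - 16) = sqrt(210.0000) = 14.4914

14.4914


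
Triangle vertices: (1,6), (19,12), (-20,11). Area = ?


1*(12-11) = 1
19*(11-6) = 95
-20*(6-12) = 120
sum = 216
Area = |216|/2 = 108.0000

108.0000 sq units


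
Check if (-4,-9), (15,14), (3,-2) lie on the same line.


-4*(14+ 2) + 15*(-2+ 9) + 3*(-9-14)
= -64 + 105 - 69 = -28

No, not collinear (determinant = -28)


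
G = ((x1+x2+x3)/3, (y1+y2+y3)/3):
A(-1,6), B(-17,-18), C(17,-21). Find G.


Gx = (-1- 17+17)/3 = -1/3 = -0.3333
Gy = (6- 18- 21)/3 = -33/3 = -11.0000

G = (-0.3333, -11.0000)


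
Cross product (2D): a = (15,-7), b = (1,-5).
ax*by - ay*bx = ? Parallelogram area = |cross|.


cross = 15*(-5) + 7*1 = -75 + 7 = -68
Parallelogram area = |-68| = 68

cross = -68, parallelogram area = 68


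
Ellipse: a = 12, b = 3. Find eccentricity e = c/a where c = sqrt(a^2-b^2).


c = sqrt(144-9) = sqrt(135) = 11.6190
e = c/a = sqrt(135)/12 = 0.9682

e = 0.9682


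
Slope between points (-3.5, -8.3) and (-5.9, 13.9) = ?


dy = 13.9 + 8.3 = 22.2
dx = -5.9 + 3.5 = -2.4
m = 22.2/(-2.4) = -9.2500

m = -9.2500


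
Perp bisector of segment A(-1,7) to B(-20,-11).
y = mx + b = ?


Midpoint = (-10.5, -2)
Slope of AB = dy/dx = -18/(-19) = 0.9474
Perp slope = -dx/dy = -19/18 = -1.0556
b = My - (perp slope)*Mx = -2 + (-19*(-10.5))/(-18) = -2 - 11.0833 = -13.0833

y = -1.0556x - 13.0833


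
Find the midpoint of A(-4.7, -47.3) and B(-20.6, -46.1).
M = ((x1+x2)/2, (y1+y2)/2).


Mx = (-4.7 - 20.6)/2 = -25.3/2 = -12.6500
My = (-47.3 - 46.1)/2 = -93.4/2 = -46.7000

(-12.6500, -46.7000)


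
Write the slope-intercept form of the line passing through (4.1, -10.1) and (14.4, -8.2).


m = (1.9)/(10.3) = 0.1845
b = y1 - m*x1 = -10.1 - (1.9*4.1)/(10.3) = -10.1 - 0.7563 = -10.8563

y = 0.1845x - 10.8563


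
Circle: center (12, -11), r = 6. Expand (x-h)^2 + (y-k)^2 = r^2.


(x-12)^2 + (y+ 11)^2 = 6^2
D = -2h = -24, E = -2k = 22
F = h^2+k^2-r^2 = 144+121-36 = 229

x^2 + y^2 - 24x + 22y + 229 = 0


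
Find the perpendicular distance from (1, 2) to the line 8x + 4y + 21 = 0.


|8*1 + 4*2 + 21| = |37| = 37
sqrt(64 + 16) = sqrt(80) = 8.9443
d = 37/sqrt(80) = 4.1367

4.1367


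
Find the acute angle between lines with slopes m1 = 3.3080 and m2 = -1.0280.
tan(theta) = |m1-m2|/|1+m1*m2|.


m1-m2 = 4.336
1+m1*m2 = -2.400624
tan(theta) = |4.336/(-2.400624)| = 1.806197
theta = arctan(|4.336/(-2.400624)|) = 61.0289 degrees (acute angle)

61.0289 degrees


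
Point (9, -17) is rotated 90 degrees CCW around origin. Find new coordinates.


cos(90) = 0, sin(90) = 1
x' = 9*0 + 17*1 = 17
y' = 9*1 - 17*0 = 9

(17, 9)


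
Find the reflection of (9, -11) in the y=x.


Reflection rule for y=x: (y, x)
(9, -11) -> (-11, 9)

(-11, 9)


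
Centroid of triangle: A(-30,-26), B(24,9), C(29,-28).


Gx = (-30+24+29)/3 = 23/3 = 7.6667
Gy = (-26+9- 28)/3 = -45/3 = -15.0000

G = (7.6667, -15.0000)


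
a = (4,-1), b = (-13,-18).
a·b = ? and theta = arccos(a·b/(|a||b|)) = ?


a·b = 4*(-13) - 1*(-18) = -52 + 18 = -34
|a| = sqrt(16+1) = 4.1231
|b| = sqrt(169+324) = 22.2036
cos(theta) = -34/(sqrt(17)*sqrt(493)) = -34/sqrt(8381) = -0.371391
theta = arccos(-34/sqrt(8381)) = 111.8014 degrees

a·b = -34, theta = 111.8014 deg


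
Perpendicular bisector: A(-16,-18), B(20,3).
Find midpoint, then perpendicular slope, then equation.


Midpoint = (2, -7.5)
Slope of AB = dy/dx = 21/36 = 0.5833
Perp slope = -dx/dy = -36/21 = -1.7143
b = My - (perp slope)*Mx = -7.5 + (36*2)/21 = -7.5 + 3.4286 = -4.0714

y = -1.7143x - 4.0714


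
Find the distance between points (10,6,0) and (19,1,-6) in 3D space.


dx=9, dy=-5, dz=-6
d = sqrt(81+25+36) = sqrt(142) = 11.9164

11.9164


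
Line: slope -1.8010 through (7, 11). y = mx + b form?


y - 11 = -1.8010(x - 7)
y = -1.8010x + 11 + 1.8010*7
y = -1.8010x + 23.6070

y = -1.8010x + 23.6070


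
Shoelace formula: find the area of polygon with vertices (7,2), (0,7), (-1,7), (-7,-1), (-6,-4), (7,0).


sum(xi*y_{i+1}) = 7*7 + 0*7 - 1*(-1) - 7*(-4) - 6*0 + 7*2 = 92
sum(yi*x_{i+1}) = 2*0 + 7*(-1) + 7*(-7) - 1*(-6) - 4*7 + 0*7 = -78
Area = |92 + 78|/2 = 170/2 = 85.0000

85.0000 sq units


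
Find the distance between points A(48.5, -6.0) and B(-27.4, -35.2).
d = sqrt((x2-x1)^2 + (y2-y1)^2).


dx = -27.4 - 48.5 = -75.9
dy = -35.2 + 6.0 = -29.2
d = sqrt(5760.81 + 852.64) = sqrt(6613.45) = 81.3231

81.3231


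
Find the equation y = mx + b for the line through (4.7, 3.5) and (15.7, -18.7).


m = (-22.2)/(11.0) = -2.0182
b = y1 - m*x1 = 3.5 - (-22.2*4.7)/(11.0) = 3.5 + 9.4855 = 12.9855

y = -2.0182x + 12.9855


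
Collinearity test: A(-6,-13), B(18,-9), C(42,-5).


-6*(-9+ 5) + 18*(-5+ 13) + 42*(-13+ 9)
= 24 + 144 - 168 = 0

Yes, collinear (determinant = 0)


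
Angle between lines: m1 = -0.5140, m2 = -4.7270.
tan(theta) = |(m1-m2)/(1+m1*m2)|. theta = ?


m1-m2 = 4.213
1+m1*m2 = 3.429678
tan(theta) = |4.213/3.429678| = 1.228395
theta = arctan(|4.213/3.429678|) = 50.8520 degrees (acute angle)

50.8520 degrees


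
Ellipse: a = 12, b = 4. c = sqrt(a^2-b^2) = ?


c^2 = 12^2 - 4^2 = 144 - 16 = 128
c = sqrt(128) = 11.3137

c = 11.3137


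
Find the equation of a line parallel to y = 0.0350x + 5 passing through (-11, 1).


Parallel lines have equal slopes.
m2 = 0.0350
b2 = 1 - 0.0350*(-11) = 1.3850

y = 0.0350x + 1.3850


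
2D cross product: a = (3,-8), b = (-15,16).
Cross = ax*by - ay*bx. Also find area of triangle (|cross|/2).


cross = 3*16 + 8*(-15) = 48 - 120 = -72
Triangle area = |-72|/2 = 72/2 = 36.0000

cross = -72, triangle area = 36.0000


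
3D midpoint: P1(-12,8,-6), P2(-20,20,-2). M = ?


Mx = (-12- 20)/2 = -16.0000
My = (8+20)/2 = 14.0000
Mz = (-6- 2)/2 = -4.0000

M = (-16.0000, 14.0000, -4.0000)


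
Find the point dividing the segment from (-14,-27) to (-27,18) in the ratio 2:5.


Px = (2*(-27) + 5*(-14))/7 = -124/7 = -17.7143
Py = (2*18 + 5*(-27))/7 = -99/7 = -14.1429

P = (-17.7143, -14.1429)


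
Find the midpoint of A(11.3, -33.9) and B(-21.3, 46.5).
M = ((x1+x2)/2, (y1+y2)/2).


Mx = (11.3 - 21.3)/2 = -10.0/2 = -5.0000
My = (-33.9 + 46.5)/2 = 12.6/2 = 6.3000

(-5.0000, 6.3000)


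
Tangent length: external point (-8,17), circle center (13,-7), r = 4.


d = sqrt((-8-13)^2 + (17+ 7)^2) = sqrt(441+576) = 31.8904
L = sqrt(1017.0000 - 16) = sqrt(1001.0000) = 31.6386

31.6386


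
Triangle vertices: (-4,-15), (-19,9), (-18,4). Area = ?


-4*(9-4) = -20
-19*(4+ 15) = -361
-18*(-15-9) = 432
sum = 51
Area = |51|/2 = 25.5000

25.5000 sq units


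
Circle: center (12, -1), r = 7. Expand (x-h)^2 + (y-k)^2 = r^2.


(x-12)^2 + (y+ 1)^2 = 7^2
D = -2h = -24, E = -2k = 2
F = h^2+k^2-r^2 = 144+1-49 = 96

x^2 + y^2 - 24x + 2y + 96 = 0


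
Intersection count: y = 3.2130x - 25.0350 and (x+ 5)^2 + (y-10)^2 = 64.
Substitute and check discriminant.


Substitute y = 3.2130x - 25.0350: (x+ 5)^2 + (3.2130x- 25.0350-10)^2 = 64
Expand to Ax^2 + Bx + C = 0, where b-k = -35.035
A = 1+m^2 = 11.323369
B = 2(m(b-k) - h) = 2(3.2130*(-35.035) + 5) = -215.13491
C = h^2 + (b-k)^2 - r^2 = 25 + 1227.451225 - 64 = 1188.451225
disc = B^2-4AC = 46283.0295 - 53829.0870 = -7546.0575
disc < 0

0 intersection points


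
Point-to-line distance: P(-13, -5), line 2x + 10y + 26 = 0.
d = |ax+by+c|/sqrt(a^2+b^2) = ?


|2*(-13) + 10*(-5) + 26| = |-50| = 50
sqrt(4 + 100) = sqrt(104) = 10.1980
d = 50/sqrt(104) = 4.9029

4.9029


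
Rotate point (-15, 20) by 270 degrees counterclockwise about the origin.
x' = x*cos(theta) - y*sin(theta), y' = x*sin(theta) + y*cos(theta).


cos(270) = 0, sin(270) = -1
x' = -15*0 - 20*(-1) = 20
y' = -15*(-1) + 20*0 = 15

(20, 15)


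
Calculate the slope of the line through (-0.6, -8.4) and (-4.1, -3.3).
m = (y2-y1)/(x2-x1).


dy = -3.3 + 8.4 = 5.1
dx = -4.1 + 0.6 = -3.5
m = 5.1/(-3.5) = -1.4571

m = -1.4571


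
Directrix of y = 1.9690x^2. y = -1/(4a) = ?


a = 1.9690
1/(4a) = 0.1270
directrix: y = -0.1270 = -0.1270

y = -0.1270


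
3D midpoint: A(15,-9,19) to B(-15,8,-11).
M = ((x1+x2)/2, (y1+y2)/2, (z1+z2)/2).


Mx = (15- 15)/2 = 0
My = (-9+8)/2 = -0.5000
Mz = (19- 11)/2 = 4.0000

M = (0, -0.5000, 4.0000)


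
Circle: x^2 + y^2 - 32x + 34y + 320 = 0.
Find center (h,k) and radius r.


h = -D/2 = 32/2 = 16
k = -E/2 = -34/2 = -17
r^2 = h^2 + k^2 - F = 256 + 289 - 320 = 225
r = 15

Center (16, -17), radius = 15


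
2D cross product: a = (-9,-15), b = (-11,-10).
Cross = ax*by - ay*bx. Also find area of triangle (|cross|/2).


cross = -9*(-10) + 15*(-11) = 90 - 165 = -75
Triangle area = |-75|/2 = 75/2 = 37.5000

cross = -75, triangle area = 37.5000


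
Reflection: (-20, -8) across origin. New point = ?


Reflection rule for origin: (-x, -y)
(-20, -8) -> (20, 8)

(20, 8)


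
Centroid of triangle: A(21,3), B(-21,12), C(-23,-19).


Gx = (21- 21- 23)/3 = -23/3 = -7.6667
Gy = (3+12- 19)/3 = -4/3 = -1.3333

G = (-7.6667, -1.3333)


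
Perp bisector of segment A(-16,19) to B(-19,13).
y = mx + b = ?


Midpoint = (-17.5, 16)
Slope of AB = dy/dx = -6/(-3) = 2.0000
Perp slope = -dx/dy = -3/6 = -0.5000
b = My - (perp slope)*Mx = 16 + (-3*(-17.5))/(-6) = 16 - 8.7500 = 7.2500

y = -0.5000x + 7.2500


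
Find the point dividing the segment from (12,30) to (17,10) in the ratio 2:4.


Px = (2*17 + 4*12)/6 = 82/6 = 13.6667
Py = (2*10 + 4*30)/6 = 140/6 = 23.3333

P = (13.6667, 23.3333)


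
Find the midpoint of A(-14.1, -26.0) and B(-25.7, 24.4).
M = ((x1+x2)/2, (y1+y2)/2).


Mx = (-14.1 - 25.7)/2 = -39.8/2 = -19.9000
My = (-26.0 + 24.4)/2 = -1.6/2 = -0.8000

(-19.9000, -0.8000)


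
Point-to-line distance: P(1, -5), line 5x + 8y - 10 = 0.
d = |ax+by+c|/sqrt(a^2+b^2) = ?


|5*1 + 8*(-5) - 10| = |-45| = 45
sqrt(25 + 64) = sqrt(89) = 9.4340
d = 45/sqrt(89) = 4.7700

4.7700


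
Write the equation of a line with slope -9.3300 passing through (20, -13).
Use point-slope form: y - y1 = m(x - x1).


y + 13 = -9.3300(x - 20)
y = -9.3300x - 13 + 9.3300*20
y = -9.3300x + 173.6000

y = -9.3300x + 173.6000


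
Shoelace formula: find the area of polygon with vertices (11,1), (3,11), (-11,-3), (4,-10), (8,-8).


sum(xi*y_{i+1}) = 11*11 + 3*(-3) - 11*(-10) + 4*(-8) + 8*1 = 198
sum(yi*x_{i+1}) = 1*3 + 11*(-11) - 3*4 - 10*8 - 8*11 = -298
Area = |198 + 298|/2 = 496/2 = 248.0000

248.0000 sq units


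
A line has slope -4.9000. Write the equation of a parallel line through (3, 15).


Parallel lines have equal slopes.
m2 = -4.9000
b2 = 15 + 4.9000*3 = 29.7000

y = -4.9000x + 29.7000


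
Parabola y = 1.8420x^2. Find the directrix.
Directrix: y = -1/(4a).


a = 1.8420
1/(4a) = 0.1357
directrix: y = -0.1357 = -0.1357

y = -0.1357


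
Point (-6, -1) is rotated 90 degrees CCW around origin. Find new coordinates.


cos(90) = 0, sin(90) = 1
x' = -6*0 + 1*1 = 1
y' = -6*1 - 1*0 = -6

(1, -6)


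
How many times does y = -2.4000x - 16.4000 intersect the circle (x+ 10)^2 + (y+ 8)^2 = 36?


Substitute y = -2.4000x - 16.4000: (x+ 10)^2 + (-2.4000x- 16.4000+ 8)^2 = 36
Expand to Ax^2 + Bx + C = 0, where b-k = -8.4
A = 1+m^2 = 6.76
B = 2(m(b-k) - h) = 2(-2.4000*(-8.4) + 10) = 60.32
C = h^2 + (b-k)^2 - r^2 = 100 + 70.56 - 36 = 134.56
disc = B^2-4AC = 3638.5024 - 3638.5024 = 0
disc = 0

1 intersection point (tangent)


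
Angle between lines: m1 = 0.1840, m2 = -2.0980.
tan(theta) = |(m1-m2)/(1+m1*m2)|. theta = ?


m1-m2 = 2.282
1+m1*m2 = 0.613968
tan(theta) = |2.282/0.613968| = 3.716806
theta = arctan(|2.282/0.613968|) = 74.9413 degrees (acute angle)

74.9413 degrees


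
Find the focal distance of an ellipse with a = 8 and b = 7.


c^2 = 8^2 - 7^2 = 64 - 49 = 15
c = sqrt(15) = 3.8730

c = 3.8730


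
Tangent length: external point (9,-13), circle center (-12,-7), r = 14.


d = sqrt((9+ 12)^2 + (-13+ 7)^2) = sqrt(441+36) = 21.8403
L = sqrt(477.0000 - 196) = sqrt(281.0000) = 16.7631

16.7631


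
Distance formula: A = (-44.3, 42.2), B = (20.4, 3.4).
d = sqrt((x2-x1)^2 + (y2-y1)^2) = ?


dx = 20.4 + 44.3 = 64.7
dy = 3.4 - 42.2 = -38.8
d = sqrt(4186.09 + 1505.44) = sqrt(5691.53) = 75.4422

75.4422


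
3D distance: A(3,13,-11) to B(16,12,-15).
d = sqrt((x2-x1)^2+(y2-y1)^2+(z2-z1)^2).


dx=13, dy=-1, dz=-4
d = sqrt(169+1+16) = sqrt(186) = 13.6382

13.6382


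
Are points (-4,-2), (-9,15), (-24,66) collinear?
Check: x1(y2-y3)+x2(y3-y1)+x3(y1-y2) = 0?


-4*(15-66) - 9*(66+ 2) - 24*(-2-15)
= 204 - 612 + 408 = 0

Yes, collinear (determinant = 0)


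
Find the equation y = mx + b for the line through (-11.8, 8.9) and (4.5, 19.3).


m = (10.4)/(16.3) = 0.6380
b = y1 - m*x1 = 8.9 - (10.4*(-11.8))/(16.3) = 8.9 + 7.5288 = 16.4288

y = 0.6380x + 16.4288


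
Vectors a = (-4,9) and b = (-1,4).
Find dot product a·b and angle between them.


a·b = -4*(-1) + 9*4 = 4 + 36 = 40
|a| = sqrt(16+81) = 9.8489
|b| = sqrt(1+16) = 4.1231
cos(theta) = 40/(sqrt(97)*sqrt(17)) = 40/sqrt(1649) = 0.985030
theta = arccos(40/sqrt(1649)) = 9.9262 degrees

a·b = 40, theta = 9.9262 deg


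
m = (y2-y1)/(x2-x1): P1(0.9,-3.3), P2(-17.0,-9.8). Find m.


dy = -9.8 + 3.3 = -6.5
dx = -17.0 - 0.9 = -17.9
m = -6.5/(-17.9) = 0.3631

m = 0.3631


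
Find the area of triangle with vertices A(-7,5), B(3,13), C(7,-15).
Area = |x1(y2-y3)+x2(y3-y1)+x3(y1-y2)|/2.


-7*(13+ 15) = -196
3*(-15-5) = -60
7*(5-13) = -56
sum = -312
Area = |-312|/2 = 156.0000

156.0000 sq units


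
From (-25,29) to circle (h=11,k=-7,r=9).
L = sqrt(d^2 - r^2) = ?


d = sqrt((-25-11)^2 + (29+ 7)^2) = sqrt(1296+1296) = 50.9117
L = sqrt(2592.0000 - 81) = sqrt(2511.0000) = 50.1099

50.1099


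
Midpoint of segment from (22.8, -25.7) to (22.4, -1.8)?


Mx = (22.8 + 22.4)/2 = 45.2/2 = 22.6000
My = (-25.7 - 1.8)/2 = -27.5/2 = -13.7500

(22.6000, -13.7500)


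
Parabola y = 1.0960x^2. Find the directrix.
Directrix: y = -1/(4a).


a = 1.0960
1/(4a) = 0.2281
directrix: y = -0.2281 = -0.2281

y = -0.2281


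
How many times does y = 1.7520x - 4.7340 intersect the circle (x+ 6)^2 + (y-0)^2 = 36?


Substitute y = 1.7520x - 4.7340: (x+ 6)^2 + (1.7520x- 4.7340-0)^2 = 36
Expand to Ax^2 + Bx + C = 0, where b-k = -4.734
A = 1+m^2 = 4.069504
B = 2(m(b-k) - h) = 2(1.7520*(-4.734) + 6) = -4.587936
C = h^2 + (b-k)^2 - r^2 = 36 + 22.410756 - 36 = 22.410756
disc = B^2-4AC = 21.0492 - 364.8026 = -343.7534
disc < 0

0 intersection points


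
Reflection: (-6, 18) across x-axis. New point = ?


Reflection rule for x-axis: (x, -y)
(-6, 18) -> (-6, -18)

(-6, -18)


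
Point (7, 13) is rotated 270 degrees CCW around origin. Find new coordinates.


cos(270) = 0, sin(270) = -1
x' = 7*0 - 13*(-1) = 13
y' = 7*(-1) + 13*0 = -7

(13, -7)


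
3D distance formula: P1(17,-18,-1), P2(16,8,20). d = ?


dx=-1, dy=26, dz=21
d = sqrt(1+676+441) = sqrt(1118) = 33.4365

33.4365


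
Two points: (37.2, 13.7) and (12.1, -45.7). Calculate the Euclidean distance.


dx = 12.1 - 37.2 = -25.1
dy = -45.7 - 13.7 = -59.4
d = sqrt(630.01 + 3528.36) = sqrt(4158.37) = 64.4854

64.4854
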